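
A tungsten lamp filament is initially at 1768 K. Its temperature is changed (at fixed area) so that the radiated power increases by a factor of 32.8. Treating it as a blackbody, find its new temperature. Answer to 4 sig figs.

T₂ ≈ 4231 K

P ∝ T⁴, so T₂/T₁ = (P₂/P₁)^(1/4) = (32.8)^(1/4) = 2.39314.
T₂ = 1768 × 2.39314 = 4231 K.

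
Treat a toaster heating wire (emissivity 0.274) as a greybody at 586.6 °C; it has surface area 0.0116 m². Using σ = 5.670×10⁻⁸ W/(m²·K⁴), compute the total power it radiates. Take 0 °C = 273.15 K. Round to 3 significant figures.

P ≈ 98.5 W

T = 586.6 °C + 273.15 = 859.75 K.
Area A = 0.0116 m².
P = εσAT⁴ = 0.274 × 5.670×10⁻⁸ × 0.0116 × (859.75)⁴ = 98.5 W.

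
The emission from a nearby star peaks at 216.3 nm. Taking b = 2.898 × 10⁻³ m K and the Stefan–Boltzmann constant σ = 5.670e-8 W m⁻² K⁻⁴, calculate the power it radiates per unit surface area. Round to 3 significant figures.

I ≈ 1.83×10⁹ W/m²

Wien's law: T = b/λ_max = 2.898×10⁻³/2.163×10⁻⁷ = 13398.1 K.
Then I = σT⁴ = 5.670×10⁻⁸×(13398.1)⁴ = 1.83×10⁹ W/m².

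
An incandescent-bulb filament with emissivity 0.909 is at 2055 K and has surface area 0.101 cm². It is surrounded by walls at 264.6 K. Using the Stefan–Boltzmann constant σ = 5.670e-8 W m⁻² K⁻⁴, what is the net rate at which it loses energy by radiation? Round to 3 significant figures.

Net loss ≈ 9.28 W

Area A = 0.101 cm² = 1.01×10⁻⁵ m².
Net radiated power P_net = εσA(T⁴ − T₀⁴) = 0.909×5.670×10⁻⁸×1.01×10⁻⁵×(2055⁴ − 264.6⁴).
T⁴ − T₀⁴ = 1.78339×10¹³ − 4.90184×10⁹ = 1.78290×10¹³ K⁴, so P_net = 9.28 W.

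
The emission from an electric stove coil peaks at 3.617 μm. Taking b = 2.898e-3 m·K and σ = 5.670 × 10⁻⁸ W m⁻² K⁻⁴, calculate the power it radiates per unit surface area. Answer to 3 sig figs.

Wien's law: T = b/λ_max = 2.898×10⁻³/3.617×10⁻⁶ = 801.216 K.
Then I = σT⁴ = 5.670×10⁻⁸×(801.216)⁴ = 2.34×10⁴ W/m².

I ≈ 2.34×10⁴ W/m²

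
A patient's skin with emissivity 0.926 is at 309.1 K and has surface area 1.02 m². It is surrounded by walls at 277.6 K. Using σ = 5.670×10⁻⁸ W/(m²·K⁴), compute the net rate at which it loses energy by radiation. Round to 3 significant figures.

Net loss ≈ 171 W

Area A = 1.02 m².
Net radiated power P_net = εσA(T⁴ − T₀⁴) = 0.926×5.670×10⁻⁸×1.02×(309.1⁴ − 277.6⁴).
T⁴ − T₀⁴ = 9.12843×10⁹ − 5.93851×10⁹ = 3.18992×10⁹ K⁴, so P_net = 171 W.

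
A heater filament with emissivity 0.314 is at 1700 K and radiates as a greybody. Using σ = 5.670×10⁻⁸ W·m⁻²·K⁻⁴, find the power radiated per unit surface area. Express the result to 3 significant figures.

Stefan–Boltzmann: I = εσT⁴ = 0.314 × 5.670×10⁻⁸ × (1700)⁴ = 1.49×10⁵ W/m².

I ≈ 1.49×10⁵ W/m²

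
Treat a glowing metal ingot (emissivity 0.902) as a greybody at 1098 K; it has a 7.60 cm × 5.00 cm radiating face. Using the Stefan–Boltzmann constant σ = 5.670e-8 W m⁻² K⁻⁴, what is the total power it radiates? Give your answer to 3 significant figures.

P ≈ 282 W

Area A = 0.0760 × 0.0500 = 3.8×10⁻³ m².
P = εσAT⁴ = 0.902 × 5.670×10⁻⁸ × 3.8×10⁻³ × (1098)⁴ = 282 W.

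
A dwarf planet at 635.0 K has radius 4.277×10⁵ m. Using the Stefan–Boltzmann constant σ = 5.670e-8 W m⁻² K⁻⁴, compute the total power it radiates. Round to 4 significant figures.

Surface area A = 4πR² = 4π(4.277×10⁵ m)² = 2.29873×10¹² m².
P = σAT⁴ = 5.670×10⁻⁸ × 2.29873×10¹² × (635.0)⁴ = 2.119×10¹⁶ W.

P ≈ 2.119×10¹⁶ W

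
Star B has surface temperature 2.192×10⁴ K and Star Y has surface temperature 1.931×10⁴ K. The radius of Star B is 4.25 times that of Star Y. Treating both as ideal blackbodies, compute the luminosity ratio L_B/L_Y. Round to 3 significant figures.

L_B/L_Y ≈ 30.0

L ∝ R²T⁴, so L_B/L_Y = (R_B/R_Y)²(T_B/T_Y)⁴ = (4.25)² × (2.192×10⁴/1.931×10⁴)⁴ = 18.0625 × 1.66048 = 30.0.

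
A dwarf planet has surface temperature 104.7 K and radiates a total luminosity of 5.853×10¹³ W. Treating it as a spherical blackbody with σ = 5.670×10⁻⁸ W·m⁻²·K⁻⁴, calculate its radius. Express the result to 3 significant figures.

L = 4πR²σT⁴ ⇒ R = √(L/(4πσT⁴)).
σT⁴ = 6.81349 W/m², so R = √(5.853×10¹³/(4π×6.81349)) = 8.27×10⁵ m.

R ≈ 8.27×10⁵ m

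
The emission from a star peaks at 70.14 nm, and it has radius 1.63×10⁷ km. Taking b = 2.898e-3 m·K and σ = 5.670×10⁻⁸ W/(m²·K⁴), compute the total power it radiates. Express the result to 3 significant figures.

Wien's law: T = b/λ_max = 2.898×10⁻³/7.014×10⁻⁸ = 41317.4 K.
Surface area A = 4πR² = 4π(1.63×10¹⁰ m)² = 3.33876×10²¹ m².
Then P = σAT⁴ = 5.670×10⁻⁸×3.33876×10²¹×(41317.4)⁴ = 5.52×10³² W.

P ≈ 5.52×10³² W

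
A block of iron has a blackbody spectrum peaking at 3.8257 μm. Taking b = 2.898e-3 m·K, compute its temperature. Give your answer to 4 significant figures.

Wien's law gives T = b/λ_max = (2.898×10⁻³ m·K)/(3.8257×10⁻⁶ m) = 757.5 K.

T ≈ 757.5 K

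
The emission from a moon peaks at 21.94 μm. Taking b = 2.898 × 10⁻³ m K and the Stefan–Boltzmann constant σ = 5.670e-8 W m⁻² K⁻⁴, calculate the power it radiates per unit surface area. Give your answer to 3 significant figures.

Wien's law: T = b/λ_max = 2.898×10⁻³/2.194×10⁻⁵ = 132.088 K.
Then I = σT⁴ = 5.670×10⁻⁸×(132.088)⁴ = 17.3 W/m².

I ≈ 17.3 W/m²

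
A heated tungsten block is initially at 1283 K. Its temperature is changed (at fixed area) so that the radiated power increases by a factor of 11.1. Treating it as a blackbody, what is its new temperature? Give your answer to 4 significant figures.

P ∝ T⁴, so T₂/T₁ = (P₂/P₁)^(1/4) = (11.1)^(1/4) = 1.82529.
T₂ = 1283 × 1.82529 = 2342 K.

T₂ ≈ 2342 K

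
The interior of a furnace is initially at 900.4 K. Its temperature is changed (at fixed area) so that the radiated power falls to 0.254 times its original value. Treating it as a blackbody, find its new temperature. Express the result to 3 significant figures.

T₂ ≈ 639 K

P ∝ T⁴, so T₂/T₁ = (P₂/P₁)^(1/4) = (0.254)^(1/4) = 0.709918.
T₂ = 900.4 × 0.709918 = 639 K.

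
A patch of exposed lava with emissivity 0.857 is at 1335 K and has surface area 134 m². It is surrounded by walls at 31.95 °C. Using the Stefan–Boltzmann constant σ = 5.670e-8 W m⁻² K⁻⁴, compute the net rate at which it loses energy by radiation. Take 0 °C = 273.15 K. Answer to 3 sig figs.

Surroundings: T = 31.95 °C + 273.15 = 305.10 K.
Area A = 134 m².
Net radiated power P_net = εσA(T⁴ − T₀⁴) = 0.857×5.670×10⁻⁸×134×(1335⁴ − 305.10⁴).
T⁴ − T₀⁴ = 3.17633×10¹² − 8.66501×10⁹ = 3.16766×10¹² K⁴, so P_net = 2.06×10⁷ W.

Net loss ≈ 2.06×10⁷ W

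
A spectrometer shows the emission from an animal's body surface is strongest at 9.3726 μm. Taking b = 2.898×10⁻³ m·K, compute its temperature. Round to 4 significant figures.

Wien's law gives T = b/λ_max = (2.898×10⁻³ m·K)/(9.3726×10⁻⁶ m) = 309.2 K.

T ≈ 309.2 K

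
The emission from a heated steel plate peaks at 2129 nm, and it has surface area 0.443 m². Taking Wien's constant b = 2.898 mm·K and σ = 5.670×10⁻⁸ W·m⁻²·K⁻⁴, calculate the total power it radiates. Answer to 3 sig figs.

P ≈ 8.62×10⁴ W

Wien's law: T = b/λ_max = 2.898×10⁻³/2.129×10⁻⁶ = 1361.20 K.
Area A = 0.443 m².
Then P = σAT⁴ = 5.670×10⁻⁸×0.443×(1361.20)⁴ = 8.62×10⁴ W.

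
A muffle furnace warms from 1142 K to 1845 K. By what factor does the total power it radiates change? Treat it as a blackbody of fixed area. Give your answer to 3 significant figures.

P₂/P₁ ≈ 6.81

P ∝ T⁴, so P₂/P₁ = (T₂/T₁)⁴ = (1845/1142)⁴ = (1.61559)⁴ = 6.81.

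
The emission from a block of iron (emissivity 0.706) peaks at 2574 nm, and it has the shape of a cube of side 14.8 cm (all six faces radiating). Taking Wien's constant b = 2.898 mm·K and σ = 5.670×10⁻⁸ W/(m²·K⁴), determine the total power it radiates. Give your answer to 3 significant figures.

P ≈ 8.45×10³ W

Wien's law: T = b/λ_max = 2.898×10⁻³/2.574×10⁻⁶ = 1125.87 K.
Area A = 6s² = 6×(0.148 m)² = 0.131424 m².
Then P = εσAT⁴ = 0.706×5.670×10⁻⁸×0.131424×(1125.87)⁴ = 8.45×10³ W.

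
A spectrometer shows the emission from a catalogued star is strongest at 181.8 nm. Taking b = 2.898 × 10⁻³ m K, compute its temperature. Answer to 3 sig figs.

T ≈ 1.59×10⁴ K

Wien's law gives T = b/λ_max = (2.898×10⁻³ m·K)/(1.818×10⁻⁷ m) = 1.59×10⁴ K.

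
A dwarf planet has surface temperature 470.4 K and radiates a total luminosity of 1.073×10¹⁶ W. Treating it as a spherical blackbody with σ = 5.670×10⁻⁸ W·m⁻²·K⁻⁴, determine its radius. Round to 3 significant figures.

R ≈ 5.55×10⁵ m

L = 4πR²σT⁴ ⇒ R = √(L/(4πσT⁴)).
σT⁴ = 2776.21 W/m², so R = √(1.073×10¹⁶/(4π×2776.21)) = 5.55×10⁵ m.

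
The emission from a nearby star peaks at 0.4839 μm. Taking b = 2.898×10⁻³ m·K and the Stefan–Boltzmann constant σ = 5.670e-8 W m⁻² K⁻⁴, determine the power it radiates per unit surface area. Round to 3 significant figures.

Wien's law: T = b/λ_max = 2.898×10⁻³/4.839×10⁻⁷ = 5988.84 K.
Then I = σT⁴ = 5.670×10⁻⁸×(5988.84)⁴ = 7.29×10⁷ W/m².

I ≈ 7.29×10⁷ W/m²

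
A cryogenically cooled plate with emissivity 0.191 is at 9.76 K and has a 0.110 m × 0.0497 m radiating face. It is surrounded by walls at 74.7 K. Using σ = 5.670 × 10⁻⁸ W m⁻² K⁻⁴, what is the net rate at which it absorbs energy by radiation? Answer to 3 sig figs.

Net gain ≈ 1.84×10⁻³ W

Area A = 0.110 × 0.0497 = 5.467×10⁻³ m².
Net radiated power P_net = εσA(T⁴ − T₀⁴) = 0.191×5.670×10⁻⁸×5.467×10⁻³×(9.76⁴ − 74.7⁴).
T⁴ − T₀⁴ = 9074.01 − 3.11374×10⁷ = -3.11283×10⁷ K⁴, so P_net = -1.84×10⁻³ W — negative, meaning a net gain of 1.84×10⁻³ W.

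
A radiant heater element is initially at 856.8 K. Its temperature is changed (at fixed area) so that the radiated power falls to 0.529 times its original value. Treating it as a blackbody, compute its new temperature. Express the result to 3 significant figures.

P ∝ T⁴, so T₂/T₁ = (P₂/P₁)^(1/4) = (0.529)^(1/4) = 0.852833.
T₂ = 856.8 × 0.852833 = 731 K.

T₂ ≈ 731 K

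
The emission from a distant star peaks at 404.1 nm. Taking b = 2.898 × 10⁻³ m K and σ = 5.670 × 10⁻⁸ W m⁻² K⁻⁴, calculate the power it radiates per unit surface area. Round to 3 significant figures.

Wien's law: T = b/λ_max = 2.898×10⁻³/4.041×10⁻⁷ = 7171.49 K.
Then I = σT⁴ = 5.670×10⁻⁸×(7171.49)⁴ = 1.50×10⁸ W/m².

I ≈ 1.50×10⁸ W/m²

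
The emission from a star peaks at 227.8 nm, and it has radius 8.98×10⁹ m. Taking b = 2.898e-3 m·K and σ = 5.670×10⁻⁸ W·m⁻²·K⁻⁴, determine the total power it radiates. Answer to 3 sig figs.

P ≈ 1.50×10³⁰ W

Wien's law: T = b/λ_max = 2.898×10⁻³/2.278×10⁻⁷ = 12721.7 K.
Surface area A = 4πR² = 4π(8.98×10⁹ m)² = 1.01336×10²¹ m².
Then P = σAT⁴ = 5.670×10⁻⁸×1.01336×10²¹×(12721.7)⁴ = 1.50×10³⁰ W.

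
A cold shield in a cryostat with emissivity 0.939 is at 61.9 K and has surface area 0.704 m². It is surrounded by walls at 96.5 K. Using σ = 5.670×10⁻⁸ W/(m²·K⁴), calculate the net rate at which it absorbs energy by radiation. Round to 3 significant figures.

Net gain ≈ 2.70 W

Area A = 0.704 m².
Net radiated power P_net = εσA(T⁴ − T₀⁴) = 0.939×5.670×10⁻⁸×0.704×(61.9⁴ − 96.5⁴).
T⁴ − T₀⁴ = 1.46812×10⁷ − 8.67180×10⁷ = -7.20368×10⁷ K⁴, so P_net = -2.70 W — negative, meaning a net gain of 2.70 W.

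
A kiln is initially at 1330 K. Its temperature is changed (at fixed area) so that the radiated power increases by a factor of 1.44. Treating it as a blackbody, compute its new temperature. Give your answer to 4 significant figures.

P ∝ T⁴, so T₂/T₁ = (P₂/P₁)^(1/4) = (1.44)^(1/4) = 1.09545.
T₂ = 1330 × 1.09545 = 1457 K.

T₂ ≈ 1457 K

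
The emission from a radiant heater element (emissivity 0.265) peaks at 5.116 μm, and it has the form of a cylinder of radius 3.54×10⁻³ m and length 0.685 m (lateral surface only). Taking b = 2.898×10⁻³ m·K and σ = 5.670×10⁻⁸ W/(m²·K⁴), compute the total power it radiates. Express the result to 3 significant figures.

P ≈ 23.6 W

Wien's law: T = b/λ_max = 2.898×10⁻³/5.116×10⁻⁶ = 566.458 K.
Lateral area A = 2πrL = 2π×3.54×10⁻³×0.685 = 0.0152361 m².
Then P = εσAT⁴ = 0.265×5.670×10⁻⁸×0.0152361×(566.458)⁴ = 23.6 W.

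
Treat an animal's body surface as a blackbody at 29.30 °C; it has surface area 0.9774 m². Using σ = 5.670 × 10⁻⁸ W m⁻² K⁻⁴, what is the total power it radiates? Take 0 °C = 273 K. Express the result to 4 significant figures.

P ≈ 462.8 W

T = 29.30 °C + 273 = 302.30 K.
Area A = 0.9774 m².
P = σAT⁴ = 5.670×10⁻⁸ × 0.9774 × (302.30)⁴ = 462.8 W.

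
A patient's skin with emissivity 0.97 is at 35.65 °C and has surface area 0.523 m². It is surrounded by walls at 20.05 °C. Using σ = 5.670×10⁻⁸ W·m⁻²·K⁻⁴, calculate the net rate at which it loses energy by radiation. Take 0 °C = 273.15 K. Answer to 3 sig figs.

T = 35.65 °C + 273.15 = 308.80 K.
Surroundings: T = 20.05 °C + 273.15 = 293.20 K.
Area A = 0.523 m².
Net radiated power P_net = εσA(T⁴ − T₀⁴) = 0.97×5.670×10⁻⁸×0.523×(308.80⁴ − 293.20⁴).
T⁴ − T₀⁴ = 9.09304×10⁹ − 7.39019×10⁹ = 1.70285×10⁹ K⁴, so P_net = 49.0 W.

Net loss ≈ 49.0 W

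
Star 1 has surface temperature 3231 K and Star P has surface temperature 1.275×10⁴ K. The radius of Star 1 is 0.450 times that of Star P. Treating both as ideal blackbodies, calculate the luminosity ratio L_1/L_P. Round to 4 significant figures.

L ∝ R²T⁴, so L_1/L_P = (R_1/R_P)²(T_1/T_P)⁴ = (0.450)² × (3231/1.275×10⁴)⁴ = 0.2025 × 4.12389×10⁻³ = 8.351×10⁻⁴.

L_1/L_P ≈ 8.351×10⁻⁴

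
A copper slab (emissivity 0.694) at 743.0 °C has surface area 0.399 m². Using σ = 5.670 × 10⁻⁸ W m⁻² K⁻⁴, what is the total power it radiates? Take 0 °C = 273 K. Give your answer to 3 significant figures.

P ≈ 1.67×10⁴ W

T = 743.0 °C + 273 = 1016.0 K.
Area A = 0.399 m².
P = εσAT⁴ = 0.694 × 5.670×10⁻⁸ × 0.399 × (1016.0)⁴ = 1.67×10⁴ W.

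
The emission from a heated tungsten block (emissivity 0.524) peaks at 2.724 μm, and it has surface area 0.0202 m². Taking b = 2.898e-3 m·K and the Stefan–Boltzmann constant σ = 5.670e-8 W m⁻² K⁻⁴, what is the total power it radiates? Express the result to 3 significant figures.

Wien's law: T = b/λ_max = 2.898×10⁻³/2.724×10⁻⁶ = 1063.88 K.
Area A = 0.0202 m².
Then P = εσAT⁴ = 0.524×5.670×10⁻⁸×0.0202×(1063.88)⁴ = 769 W.

P ≈ 769 W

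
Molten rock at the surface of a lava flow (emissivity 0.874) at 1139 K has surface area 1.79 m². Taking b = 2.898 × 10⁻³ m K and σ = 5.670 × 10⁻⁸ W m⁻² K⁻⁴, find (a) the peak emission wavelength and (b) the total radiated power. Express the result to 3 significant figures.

λ_max ≈ 2.54×10³ nm; P ≈ 1.49×10⁵ W

(a) λ_max = b/T = 2.898×10⁻³/1139 = 2.544×10⁻⁶ m = 2.54×10³ nm.
Area A = 1.79 m².
(b) P = εσAT⁴ = 0.874×5.670×10⁻⁸×1.79×(1139)⁴ = 1.49×10⁵ W.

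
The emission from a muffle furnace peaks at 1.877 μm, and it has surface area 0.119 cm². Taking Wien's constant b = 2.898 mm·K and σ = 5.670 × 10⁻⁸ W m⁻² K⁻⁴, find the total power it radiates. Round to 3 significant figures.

P ≈ 3.83 W

Wien's law: T = b/λ_max = 2.898×10⁻³/1.877×10⁻⁶ = 1543.95 K.
Area A = 0.119 cm² = 1.19×10⁻⁵ m².
Then P = σAT⁴ = 5.670×10⁻⁸×1.19×10⁻⁵×(1543.95)⁴ = 3.83 W.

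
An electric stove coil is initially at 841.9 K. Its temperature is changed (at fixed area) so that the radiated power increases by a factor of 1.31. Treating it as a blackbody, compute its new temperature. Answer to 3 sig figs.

T₂ ≈ 901 K

P ∝ T⁴, so T₂/T₁ = (P₂/P₁)^(1/4) = (1.31)^(1/4) = 1.06984.
T₂ = 841.9 × 1.06984 = 901 K.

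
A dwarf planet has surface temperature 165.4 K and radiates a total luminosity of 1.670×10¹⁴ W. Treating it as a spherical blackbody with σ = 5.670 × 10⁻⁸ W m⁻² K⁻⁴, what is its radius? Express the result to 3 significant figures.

L = 4πR²σT⁴ ⇒ R = √(L/(4πσT⁴)).
σT⁴ = 42.4351 W/m², so R = √(1.670×10¹⁴/(4π×42.4351)) = 5.60×10⁵ m.

R ≈ 5.60×10⁵ m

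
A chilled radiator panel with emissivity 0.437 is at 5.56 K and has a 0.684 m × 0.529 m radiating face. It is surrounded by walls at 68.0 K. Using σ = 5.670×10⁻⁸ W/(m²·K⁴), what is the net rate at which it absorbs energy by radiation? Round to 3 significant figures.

Net gain ≈ 0.192 W

Area A = 0.684 × 0.529 = 0.361836 m².
Net radiated power P_net = εσA(T⁴ − T₀⁴) = 0.437×5.670×10⁻⁸×0.361836×(5.56⁴ − 68.0⁴).
T⁴ − T₀⁴ = 955.651 − 2.13814×10⁷ = -2.13804×10⁷ K⁴, so P_net = -0.192 W — negative, meaning a net gain of 0.192 W.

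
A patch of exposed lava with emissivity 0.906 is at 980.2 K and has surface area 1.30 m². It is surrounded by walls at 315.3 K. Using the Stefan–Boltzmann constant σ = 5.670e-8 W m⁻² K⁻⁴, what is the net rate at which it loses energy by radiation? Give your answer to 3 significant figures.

Area A = 1.30 m².
Net radiated power P_net = εσA(T⁴ − T₀⁴) = 0.906×5.670×10⁻⁸×1.30×(980.2⁴ − 315.3⁴).
T⁴ − T₀⁴ = 9.23121×10¹¹ − 9.88316×10⁹ = 9.13238×10¹¹ K⁴, so P_net = 6.10×10⁴ W.

Net loss ≈ 6.10×10⁴ W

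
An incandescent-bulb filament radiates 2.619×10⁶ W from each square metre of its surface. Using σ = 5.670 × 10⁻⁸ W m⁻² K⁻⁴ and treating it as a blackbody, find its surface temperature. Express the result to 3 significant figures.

I = σT⁴, so T = (I/σ)^(1/4) = (2.619×10⁶/(5.670×10⁻⁸))^(1/4) = 2.61×10³ K.

T ≈ 2.61×10³ K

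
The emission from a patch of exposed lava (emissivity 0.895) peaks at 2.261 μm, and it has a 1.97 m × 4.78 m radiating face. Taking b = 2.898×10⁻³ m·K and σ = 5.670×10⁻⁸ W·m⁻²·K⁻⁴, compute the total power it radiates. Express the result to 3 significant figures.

Wien's law: T = b/λ_max = 2.898×10⁻³/2.261×10⁻⁶ = 1281.73 K.
Area A = 1.97 × 4.78 = 9.4166 m².
Then P = εσAT⁴ = 0.895×5.670×10⁻⁸×9.4166×(1281.73)⁴ = 1.29×10⁶ W.

P ≈ 1.29×10⁶ W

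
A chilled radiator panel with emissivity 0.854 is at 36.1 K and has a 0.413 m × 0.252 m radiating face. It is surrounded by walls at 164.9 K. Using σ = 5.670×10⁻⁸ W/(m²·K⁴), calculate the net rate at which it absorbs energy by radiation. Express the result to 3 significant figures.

Area A = 0.413 × 0.252 = 0.104076 m².
Net radiated power P_net = εσA(T⁴ − T₀⁴) = 0.854×5.670×10⁻⁸×0.104076×(36.1⁴ − 164.9⁴).
T⁴ − T₀⁴ = 1.69836×10⁶ − 7.39405×10⁸ = -7.37707×10⁸ K⁴, so P_net = -3.72 W — negative, meaning a net gain of 3.72 W.

Net gain ≈ 3.72 W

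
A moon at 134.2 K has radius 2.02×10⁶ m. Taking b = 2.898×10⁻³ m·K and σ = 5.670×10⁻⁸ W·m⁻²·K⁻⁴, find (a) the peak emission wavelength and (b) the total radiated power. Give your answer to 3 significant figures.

λ_max ≈ 21.6 μm; P ≈ 9.43×10¹⁴ W

(a) λ_max = b/T = 2.898×10⁻³/134.2 = 2.159×10⁻⁵ m = 21.6 μm.
Surface area A = 4πR² = 4π(2.02×10⁶ m)² = 5.12758×10¹³ m².
(b) P = σAT⁴ = 5.670×10⁻⁸×5.12758×10¹³×(134.2)⁴ = 9.43×10¹⁴ W.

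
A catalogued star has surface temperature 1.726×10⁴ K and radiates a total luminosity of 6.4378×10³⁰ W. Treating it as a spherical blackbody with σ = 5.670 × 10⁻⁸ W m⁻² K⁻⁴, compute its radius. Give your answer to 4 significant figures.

L = 4πR²σT⁴ ⇒ R = √(L/(4πσT⁴)).
σT⁴ = 5.03206×10⁹ W/m², so R = √(6.4378×10³⁰/(4π×5.03206×10⁹)) = 1.009×10¹⁰ m.

R ≈ 1.009×10¹⁰ m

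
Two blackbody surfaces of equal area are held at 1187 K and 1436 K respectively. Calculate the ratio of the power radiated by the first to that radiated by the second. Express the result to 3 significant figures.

P₁/P₂ ≈ 0.467

With equal areas, P₁/P₂ = (T₁/T₂)⁴ = (1187/1436)⁴ = 0.467.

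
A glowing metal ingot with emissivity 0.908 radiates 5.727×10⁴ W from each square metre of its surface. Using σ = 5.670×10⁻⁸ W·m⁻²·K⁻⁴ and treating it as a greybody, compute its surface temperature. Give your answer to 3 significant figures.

T ≈ 1.03×10³ K

I = εσT⁴, so T = (I/εσ)^(1/4) = (5.727×10⁴/(0.908×5.670×10⁻⁸))^(1/4) = 1.03×10³ K.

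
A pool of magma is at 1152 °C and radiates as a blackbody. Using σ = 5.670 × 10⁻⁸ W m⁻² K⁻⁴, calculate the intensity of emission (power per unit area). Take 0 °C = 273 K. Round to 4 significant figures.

I ≈ 2.338×10⁵ W/m²

T = 1152 °C + 273 = 1425 K.
Stefan–Boltzmann: I = σT⁴ = 5.670×10⁻⁸ × (1425)⁴ = 2.338×10⁵ W/m².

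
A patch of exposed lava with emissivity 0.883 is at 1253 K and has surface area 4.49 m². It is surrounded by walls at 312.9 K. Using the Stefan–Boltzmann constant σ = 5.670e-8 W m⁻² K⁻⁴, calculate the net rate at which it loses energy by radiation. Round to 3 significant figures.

Area A = 4.49 m².
Net radiated power P_net = εσA(T⁴ − T₀⁴) = 0.883×5.670×10⁻⁸×4.49×(1253⁴ − 312.9⁴).
T⁴ − T₀⁴ = 2.46493×10¹² − 9.58567×10⁹ = 2.45534×10¹² K⁴, so P_net = 5.52×10⁵ W.

Net loss ≈ 5.52×10⁵ W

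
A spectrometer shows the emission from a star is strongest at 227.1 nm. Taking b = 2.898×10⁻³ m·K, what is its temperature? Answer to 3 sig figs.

T ≈ 1.28×10⁴ K

Wien's law gives T = b/λ_max = (2.898×10⁻³ m·K)/(2.271×10⁻⁷ m) = 1.28×10⁴ K.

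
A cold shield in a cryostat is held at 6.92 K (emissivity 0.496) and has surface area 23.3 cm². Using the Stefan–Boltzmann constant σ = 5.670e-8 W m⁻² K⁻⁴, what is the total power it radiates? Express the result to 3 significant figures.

P ≈ 1.50×10⁻⁷ W

Area A = 23.3 cm² = 2.33×10⁻³ m².
P = εσAT⁴ = 0.496 × 5.670×10⁻⁸ × 2.33×10⁻³ × (6.92)⁴ = 1.50×10⁻⁷ W.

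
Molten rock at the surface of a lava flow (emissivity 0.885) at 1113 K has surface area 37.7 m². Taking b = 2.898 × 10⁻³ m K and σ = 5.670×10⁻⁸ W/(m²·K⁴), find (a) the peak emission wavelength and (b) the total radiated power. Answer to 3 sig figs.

λ_max ≈ 2.60 μm; P ≈ 2.90×10⁶ W

(a) λ_max = b/T = 2.898×10⁻³/1113 = 2.604×10⁻⁶ m = 2.60 μm.
Area A = 37.7 m².
(b) P = εσAT⁴ = 0.885×5.670×10⁻⁸×37.7×(1113)⁴ = 2.90×10⁶ W.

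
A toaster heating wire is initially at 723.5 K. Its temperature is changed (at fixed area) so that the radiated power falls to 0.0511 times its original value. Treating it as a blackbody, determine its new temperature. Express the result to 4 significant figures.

P ∝ T⁴, so T₂/T₁ = (P₂/P₁)^(1/4) = (0.0511)^(1/4) = 0.475450.
T₂ = 723.5 × 0.475450 = 344.0 K.

T₂ ≈ 344.0 K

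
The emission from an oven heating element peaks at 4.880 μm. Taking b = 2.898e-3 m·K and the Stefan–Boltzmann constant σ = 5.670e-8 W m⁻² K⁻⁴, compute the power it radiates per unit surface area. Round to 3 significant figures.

Wien's law: T = b/λ_max = 2.898×10⁻³/4.880×10⁻⁶ = 593.852 K.
Then I = σT⁴ = 5.670×10⁻⁸×(593.852)⁴ = 7.05×10³ W/m².

I ≈ 7.05×10³ W/m²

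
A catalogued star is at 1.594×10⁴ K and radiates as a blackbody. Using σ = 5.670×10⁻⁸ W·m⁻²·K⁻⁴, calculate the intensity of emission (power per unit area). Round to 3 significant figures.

Stefan–Boltzmann: I = σT⁴ = 5.670×10⁻⁸ × (1.594×10⁴)⁴ = 3.66×10⁹ W/m².

I ≈ 3.66×10⁹ W/m²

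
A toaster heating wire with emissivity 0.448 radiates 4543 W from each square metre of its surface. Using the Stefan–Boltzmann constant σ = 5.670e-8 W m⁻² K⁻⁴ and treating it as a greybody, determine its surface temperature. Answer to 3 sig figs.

I = εσT⁴, so T = (I/εσ)^(1/4) = (4543/(0.448×5.670×10⁻⁸))^(1/4) = 650 K.

T ≈ 650 K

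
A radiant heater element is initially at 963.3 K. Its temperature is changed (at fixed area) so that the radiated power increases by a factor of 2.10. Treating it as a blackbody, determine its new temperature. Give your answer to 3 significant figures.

T₂ ≈ 1.16×10³ K

P ∝ T⁴, so T₂/T₁ = (P₂/P₁)^(1/4) = (2.10)^(1/4) = 1.20380.
T₂ = 963.3 × 1.20380 = 1.16×10³ K.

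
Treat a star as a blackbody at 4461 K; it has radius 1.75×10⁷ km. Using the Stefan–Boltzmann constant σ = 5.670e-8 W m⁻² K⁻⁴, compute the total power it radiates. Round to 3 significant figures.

Surface area A = 4πR² = 4π(1.75×10¹⁰ m)² = 3.84845×10²¹ m².
P = σAT⁴ = 5.670×10⁻⁸ × 3.84845×10²¹ × (4461)⁴ = 8.64×10²⁸ W.

P ≈ 8.64×10²⁸ W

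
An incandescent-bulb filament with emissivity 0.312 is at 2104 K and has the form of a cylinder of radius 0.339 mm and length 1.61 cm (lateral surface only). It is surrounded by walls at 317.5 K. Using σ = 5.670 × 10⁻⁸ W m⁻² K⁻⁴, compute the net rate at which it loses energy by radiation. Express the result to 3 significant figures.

Net loss ≈ 11.9 W

Lateral area A = 2πrL = 2π×3.39×10⁻⁴×0.0161 = 3.42930×10⁻⁵ m².
Net radiated power P_net = εσA(T⁴ − T₀⁴) = 0.312×5.670×10⁻⁸×3.42930×10⁻⁵×(2104⁴ − 317.5⁴).
T⁴ − T₀⁴ = 1.95967×10¹³ − 1.01619×10¹⁰ = 1.95865×10¹³ K⁴, so P_net = 11.9 W.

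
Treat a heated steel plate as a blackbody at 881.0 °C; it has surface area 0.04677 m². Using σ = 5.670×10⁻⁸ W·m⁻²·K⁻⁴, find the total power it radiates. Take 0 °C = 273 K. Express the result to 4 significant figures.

P ≈ 4703 W

T = 881.0 °C + 273 = 1154.0 K.
Area A = 0.04677 m².
P = σAT⁴ = 5.670×10⁻⁸ × 0.04677 × (1154.0)⁴ = 4703 W.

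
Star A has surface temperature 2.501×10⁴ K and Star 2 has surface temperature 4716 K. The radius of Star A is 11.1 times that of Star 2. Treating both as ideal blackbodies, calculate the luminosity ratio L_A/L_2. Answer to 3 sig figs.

L_A/L_2 ≈ 9.75×10⁴

L ∝ R²T⁴, so L_A/L_2 = (R_A/R_2)²(T_A/T_2)⁴ = (11.1)² × (2.501×10⁴/4716)⁴ = 123.21 × 790.969 = 9.75×10⁴.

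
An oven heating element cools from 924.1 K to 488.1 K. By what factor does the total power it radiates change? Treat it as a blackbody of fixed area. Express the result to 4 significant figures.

P₂/P₁ ≈ 0.07783

P ∝ T⁴, so P₂/P₁ = (T₂/T₁)⁴ = (488.1/924.1)⁴ = (0.528190)⁴ = 0.07783.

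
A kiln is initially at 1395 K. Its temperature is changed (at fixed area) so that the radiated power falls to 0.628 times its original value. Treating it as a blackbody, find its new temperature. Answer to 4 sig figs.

P ∝ T⁴, so T₂/T₁ = (P₂/P₁)^(1/4) = (0.628)^(1/4) = 0.890205.
T₂ = 1395 × 0.890205 = 1242 K.

T₂ ≈ 1242 K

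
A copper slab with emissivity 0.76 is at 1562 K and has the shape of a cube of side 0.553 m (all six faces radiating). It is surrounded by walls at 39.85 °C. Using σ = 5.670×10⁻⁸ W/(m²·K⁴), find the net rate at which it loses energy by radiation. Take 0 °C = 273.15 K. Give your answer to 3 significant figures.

Surroundings: T = 39.85 °C + 273.15 = 313.00 K.
Area A = 6s² = 6×(0.553 m)² = 1.83485 m².
Net radiated power P_net = εσA(T⁴ − T₀⁴) = 0.76×5.670×10⁻⁸×1.83485×(1562⁴ − 313.00⁴).
T⁴ − T₀⁴ = 5.95284×10¹² − 9.59792×10⁹ = 5.94324×10¹² K⁴, so P_net = 4.70×10⁵ W.

Net loss ≈ 4.70×10⁵ W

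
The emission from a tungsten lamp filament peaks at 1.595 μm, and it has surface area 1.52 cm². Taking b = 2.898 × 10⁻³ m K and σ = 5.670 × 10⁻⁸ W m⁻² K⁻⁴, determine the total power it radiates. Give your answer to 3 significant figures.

P ≈ 93.9 W

Wien's law: T = b/λ_max = 2.898×10⁻³/1.595×10⁻⁶ = 1816.93 K.
Area A = 1.52 cm² = 1.52×10⁻⁴ m².
Then P = σAT⁴ = 5.670×10⁻⁸×1.52×10⁻⁴×(1816.93)⁴ = 93.9 W.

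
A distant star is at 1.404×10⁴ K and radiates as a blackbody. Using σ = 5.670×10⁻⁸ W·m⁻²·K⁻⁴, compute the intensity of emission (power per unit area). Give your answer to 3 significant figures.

I ≈ 2.20×10⁹ W/m²

Stefan–Boltzmann: I = σT⁴ = 5.670×10⁻⁸ × (1.404×10⁴)⁴ = 2.20×10⁹ W/m².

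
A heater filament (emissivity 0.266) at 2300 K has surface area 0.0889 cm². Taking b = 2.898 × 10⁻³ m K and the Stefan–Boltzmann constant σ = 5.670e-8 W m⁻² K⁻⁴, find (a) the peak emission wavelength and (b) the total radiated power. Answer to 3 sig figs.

(a) λ_max = b/T = 2.898×10⁻³/2300 = 1.260×10⁻⁶ m = 1.26×10³ nm.
Area A = 0.0889 cm² = 8.89×10⁻⁶ m².
(b) P = εσAT⁴ = 0.266×5.670×10⁻⁸×8.89×10⁻⁶×(2300)⁴ = 3.75 W.

λ_max ≈ 1.26×10³ nm; P ≈ 3.75 W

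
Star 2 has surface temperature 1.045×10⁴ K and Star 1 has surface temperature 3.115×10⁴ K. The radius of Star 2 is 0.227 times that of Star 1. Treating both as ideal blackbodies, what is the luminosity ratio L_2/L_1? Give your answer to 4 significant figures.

L ∝ R²T⁴, so L_2/L_1 = (R_2/R_1)²(T_2/T_1)⁴ = (0.227)² × (1.045×10⁴/3.115×10⁴)⁴ = 0.051529 × 0.0126658 = 6.527×10⁻⁴.

L_2/L_1 ≈ 6.527×10⁻⁴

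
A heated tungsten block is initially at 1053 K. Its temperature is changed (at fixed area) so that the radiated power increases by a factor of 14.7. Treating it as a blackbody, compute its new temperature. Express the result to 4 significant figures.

T₂ ≈ 2062 K

P ∝ T⁴, so T₂/T₁ = (P₂/P₁)^(1/4) = (14.7)^(1/4) = 1.95808.
T₂ = 1053 × 1.95808 = 2062 K.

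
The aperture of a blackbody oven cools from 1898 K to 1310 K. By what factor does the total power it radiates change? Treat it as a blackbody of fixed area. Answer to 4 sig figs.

P ∝ T⁴, so P₂/P₁ = (T₂/T₁)⁴ = (1310/1898)⁴ = (0.690200)⁴ = 0.2269.

P₂/P₁ ≈ 0.2269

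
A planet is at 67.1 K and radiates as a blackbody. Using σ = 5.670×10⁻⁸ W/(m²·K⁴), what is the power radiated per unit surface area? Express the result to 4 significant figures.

Stefan–Boltzmann: I = σT⁴ = 5.670×10⁻⁸ × (67.1)⁴ = 1.149 W/m².

I ≈ 1.149 W/m²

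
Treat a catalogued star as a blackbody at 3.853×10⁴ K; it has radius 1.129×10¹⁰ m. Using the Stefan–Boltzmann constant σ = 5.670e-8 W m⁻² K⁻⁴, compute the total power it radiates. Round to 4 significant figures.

Surface area A = 4πR² = 4π(1.129×10¹⁰ m)² = 1.60176×10²¹ m².
P = σAT⁴ = 5.670×10⁻⁸ × 1.60176×10²¹ × (3.853×10⁴)⁴ = 2.002×10³² W.

P ≈ 2.002×10³² W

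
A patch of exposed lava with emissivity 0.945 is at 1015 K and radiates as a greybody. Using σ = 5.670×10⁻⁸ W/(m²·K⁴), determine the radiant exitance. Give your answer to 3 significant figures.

I ≈ 5.69×10⁴ W/m²

Stefan–Boltzmann: I = εσT⁴ = 0.945 × 5.670×10⁻⁸ × (1015)⁴ = 5.69×10⁴ W/m².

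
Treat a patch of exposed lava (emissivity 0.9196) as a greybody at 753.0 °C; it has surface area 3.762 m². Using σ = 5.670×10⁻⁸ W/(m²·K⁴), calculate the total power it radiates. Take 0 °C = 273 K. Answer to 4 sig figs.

P ≈ 2.174×10⁵ W

T = 753.0 °C + 273 = 1026.0 K.
Area A = 3.762 m².
P = εσAT⁴ = 0.9196 × 5.670×10⁻⁸ × 3.762 × (1026.0)⁴ = 2.174×10⁵ W.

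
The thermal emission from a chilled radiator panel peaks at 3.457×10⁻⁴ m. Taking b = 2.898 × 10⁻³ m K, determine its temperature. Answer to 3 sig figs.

Wien's law gives T = b/λ_max = (2.898×10⁻³ m·K)/(3.457×10⁻⁴ m) = 8.38 K.

T ≈ 8.38 K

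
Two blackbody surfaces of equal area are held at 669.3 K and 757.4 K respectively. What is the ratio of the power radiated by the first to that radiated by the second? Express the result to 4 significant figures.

P₁/P₂ ≈ 0.6098

With equal areas, P₁/P₂ = (T₁/T₂)⁴ = (669.3/757.4)⁴ = 0.6098.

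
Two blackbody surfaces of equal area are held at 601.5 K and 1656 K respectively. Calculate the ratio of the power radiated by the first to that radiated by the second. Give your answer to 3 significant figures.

With equal areas, P₁/P₂ = (T₁/T₂)⁴ = (601.5/1656)⁴ = 0.0174.

P₁/P₂ ≈ 0.0174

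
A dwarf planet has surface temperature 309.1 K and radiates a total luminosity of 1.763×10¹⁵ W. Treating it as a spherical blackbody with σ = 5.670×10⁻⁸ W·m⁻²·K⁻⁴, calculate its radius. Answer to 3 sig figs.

L = 4πR²σT⁴ ⇒ R = √(L/(4πσT⁴)).
σT⁴ = 517.582 W/m², so R = √(1.763×10¹⁵/(4π×517.582)) = 5.21×10⁵ m.

R ≈ 5.21×10⁵ m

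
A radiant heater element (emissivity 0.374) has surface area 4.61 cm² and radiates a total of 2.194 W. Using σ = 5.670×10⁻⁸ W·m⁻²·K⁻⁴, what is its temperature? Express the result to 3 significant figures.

Area A = 4.61 cm² = 4.61×10⁻⁴ m².
P = εσAT⁴ ⇒ T = (P/(εσA))^(1/4) = (2.194/(0.374×5.670×10⁻⁸×4.61×10⁻⁴))^(1/4) = 688 K.

T ≈ 688 K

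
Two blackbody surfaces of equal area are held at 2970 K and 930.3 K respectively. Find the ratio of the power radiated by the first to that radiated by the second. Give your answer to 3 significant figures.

P₁/P₂ ≈ 104

With equal areas, P₁/P₂ = (T₁/T₂)⁴ = (2970/930.3)⁴ = 104.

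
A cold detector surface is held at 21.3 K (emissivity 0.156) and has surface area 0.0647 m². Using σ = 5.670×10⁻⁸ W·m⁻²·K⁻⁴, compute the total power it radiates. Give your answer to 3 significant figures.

Area A = 0.0647 m².
P = εσAT⁴ = 0.156 × 5.670×10⁻⁸ × 0.0647 × (21.3)⁴ = 1.18×10⁻⁴ W.

P ≈ 1.18×10⁻⁴ W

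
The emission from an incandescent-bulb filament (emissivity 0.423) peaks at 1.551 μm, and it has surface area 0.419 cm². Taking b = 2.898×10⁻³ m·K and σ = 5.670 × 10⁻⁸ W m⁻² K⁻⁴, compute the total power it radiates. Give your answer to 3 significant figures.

Wien's law: T = b/λ_max = 2.898×10⁻³/1.551×10⁻⁶ = 1868.47 K.
Area A = 0.419 cm² = 4.19×10⁻⁵ m².
Then P = εσAT⁴ = 0.423×5.670×10⁻⁸×4.19×10⁻⁵×(1868.47)⁴ = 12.2 W.

P ≈ 12.2 W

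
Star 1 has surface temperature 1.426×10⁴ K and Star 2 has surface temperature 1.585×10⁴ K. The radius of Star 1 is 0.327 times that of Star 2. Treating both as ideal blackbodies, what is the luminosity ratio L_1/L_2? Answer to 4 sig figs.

L_1/L_2 ≈ 0.07006

L ∝ R²T⁴, so L_1/L_2 = (R_1/R_2)²(T_1/T_2)⁴ = (0.327)² × (1.426×10⁴/1.585×10⁴)⁴ = 0.106929 × 0.655181 = 0.07006.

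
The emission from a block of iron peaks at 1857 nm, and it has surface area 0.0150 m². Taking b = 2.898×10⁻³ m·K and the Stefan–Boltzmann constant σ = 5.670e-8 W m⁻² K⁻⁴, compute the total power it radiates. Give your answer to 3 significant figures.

P ≈ 5.04×10³ W

Wien's law: T = b/λ_max = 2.898×10⁻³/1.857×10⁻⁶ = 1560.58 K.
Area A = 0.0150 m².
Then P = σAT⁴ = 5.670×10⁻⁸×0.0150×(1560.58)⁴ = 5.04×10³ W.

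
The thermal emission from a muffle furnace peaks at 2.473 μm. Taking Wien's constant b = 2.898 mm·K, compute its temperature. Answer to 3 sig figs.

Wien's law gives T = b/λ_max = (2.898×10⁻³ m·K)/(2.473×10⁻⁶ m) = 1.17×10³ K.

T ≈ 1.17×10³ K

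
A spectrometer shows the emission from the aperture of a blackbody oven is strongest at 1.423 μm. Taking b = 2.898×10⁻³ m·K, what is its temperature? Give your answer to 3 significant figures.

Wien's law gives T = b/λ_max = (2.898×10⁻³ m·K)/(1.423×10⁻⁶ m) = 2.04×10³ K.

T ≈ 2.04×10³ K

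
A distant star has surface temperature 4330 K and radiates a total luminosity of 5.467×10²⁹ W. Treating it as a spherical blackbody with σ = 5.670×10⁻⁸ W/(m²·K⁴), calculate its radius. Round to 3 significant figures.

L = 4πR²σT⁴ ⇒ R = √(L/(4πσT⁴)).
σT⁴ = 1.99313×10⁷ W/m², so R = √(5.467×10²⁹/(4π×1.99313×10⁷)) = 4.67×10¹⁰ m.

R ≈ 4.67×10¹⁰ m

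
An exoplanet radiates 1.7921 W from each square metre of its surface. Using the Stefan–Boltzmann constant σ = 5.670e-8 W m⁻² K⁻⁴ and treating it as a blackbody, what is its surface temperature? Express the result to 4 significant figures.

T ≈ 74.98 K

I = σT⁴, so T = (I/σ)^(1/4) = (1.7921/(5.670×10⁻⁸))^(1/4) = 74.98 K.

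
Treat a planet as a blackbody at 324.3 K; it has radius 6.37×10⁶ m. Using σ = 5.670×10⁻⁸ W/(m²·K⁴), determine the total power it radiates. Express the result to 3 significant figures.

Surface area A = 4πR² = 4π(6.37×10⁶ m)² = 5.09904×10¹⁴ m².
P = σAT⁴ = 5.670×10⁻⁸ × 5.09904×10¹⁴ × (324.3)⁴ = 3.20×10¹⁷ W.

P ≈ 3.20×10¹⁷ W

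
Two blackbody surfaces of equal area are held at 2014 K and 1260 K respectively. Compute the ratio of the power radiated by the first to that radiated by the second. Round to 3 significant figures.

P₁/P₂ ≈ 6.53

With equal areas, P₁/P₂ = (T₁/T₂)⁴ = (2014/1260)⁴ = 6.53.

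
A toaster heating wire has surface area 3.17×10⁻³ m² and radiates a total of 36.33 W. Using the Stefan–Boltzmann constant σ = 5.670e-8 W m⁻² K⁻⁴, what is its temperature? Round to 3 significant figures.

Area A = 3.17×10⁻³ m².
P = σAT⁴ ⇒ T = (P/(σA))^(1/4) = (36.33/(5.670×10⁻⁸×3.17×10⁻³))^(1/4) = 671 K.

T ≈ 671 K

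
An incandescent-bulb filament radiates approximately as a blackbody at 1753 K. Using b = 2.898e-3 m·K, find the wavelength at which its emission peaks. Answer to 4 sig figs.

Wien's displacement law: λ_max = b/T = (2.898×10⁻³ m·K)/(1753 K) = 1.6532×10⁻⁶ m.
That is 1653 nm, in the infrared range.

λ_max ≈ 1653 nm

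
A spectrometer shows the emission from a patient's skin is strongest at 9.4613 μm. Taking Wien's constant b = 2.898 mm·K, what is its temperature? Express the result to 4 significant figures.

Wien's law gives T = b/λ_max = (2.898×10⁻³ m·K)/(9.4613×10⁻⁶ m) = 306.3 K.

T ≈ 306.3 K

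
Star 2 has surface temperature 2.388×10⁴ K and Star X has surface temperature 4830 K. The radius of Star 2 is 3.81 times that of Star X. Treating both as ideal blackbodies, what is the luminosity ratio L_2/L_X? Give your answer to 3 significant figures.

L_2/L_X ≈ 8.67×10³

L ∝ R²T⁴, so L_2/L_X = (R_2/R_X)²(T_2/T_X)⁴ = (3.81)² × (2.388×10⁴/4830)⁴ = 14.5161 × 597.515 = 8.67×10³.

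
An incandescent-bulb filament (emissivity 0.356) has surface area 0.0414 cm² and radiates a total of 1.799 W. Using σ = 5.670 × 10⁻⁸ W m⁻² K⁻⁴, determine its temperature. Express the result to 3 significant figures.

Area A = 0.0414 cm² = 4.14×10⁻⁶ m².
P = εσAT⁴ ⇒ T = (P/(εσA))^(1/4) = (1.799/(0.356×5.670×10⁻⁸×4.14×10⁻⁶))^(1/4) = 2.15×10³ K.

T ≈ 2.15×10³ K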